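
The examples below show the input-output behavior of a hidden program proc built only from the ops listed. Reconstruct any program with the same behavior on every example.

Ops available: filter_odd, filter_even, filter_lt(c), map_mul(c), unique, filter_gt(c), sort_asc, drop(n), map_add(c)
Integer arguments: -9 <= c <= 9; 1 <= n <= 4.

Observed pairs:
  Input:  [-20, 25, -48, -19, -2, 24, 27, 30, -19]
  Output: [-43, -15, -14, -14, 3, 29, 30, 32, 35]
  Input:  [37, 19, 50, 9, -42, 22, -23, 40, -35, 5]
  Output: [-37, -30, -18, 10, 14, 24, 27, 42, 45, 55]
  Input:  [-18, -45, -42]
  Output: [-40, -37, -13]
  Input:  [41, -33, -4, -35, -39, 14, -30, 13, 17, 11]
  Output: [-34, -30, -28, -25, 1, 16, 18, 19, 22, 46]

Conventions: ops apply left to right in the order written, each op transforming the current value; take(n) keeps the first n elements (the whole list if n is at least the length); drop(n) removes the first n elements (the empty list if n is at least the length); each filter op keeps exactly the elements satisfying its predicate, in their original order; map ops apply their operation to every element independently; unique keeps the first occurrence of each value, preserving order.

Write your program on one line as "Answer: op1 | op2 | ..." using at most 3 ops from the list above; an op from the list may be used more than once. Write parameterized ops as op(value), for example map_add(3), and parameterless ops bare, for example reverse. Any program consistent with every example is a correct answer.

sort_asc | map_add(5)

Check, running the answer program on each example:
  [-20, 25, -48, -19, -2, 24, 27, 30, -19] -> [-48, -20, -19, -19, -2, 24, 25, 27, 30] -> [-43, -15, -14, -14, 3, 29, 30, 32, 35]
  [37, 19, 50, 9, -42, 22, -23, 40, -35, 5] -> [-42, -35, -23, 5, 9, 19, 22, 37, 40, 50] -> [-37, -30, -18, 10, 14, 24, 27, 42, 45, 55]
  [-18, -45, -42] -> [-45, -42, -18] -> [-40, -37, -13]
  [41, -33, -4, -35, -39, 14, -30, 13, 17, 11] -> [-39, -35, -33, -30, -4, 11, 13, 14, 17, 41] -> [-34, -30, -28, -25, 1, 16, 18, 19, 22, 46]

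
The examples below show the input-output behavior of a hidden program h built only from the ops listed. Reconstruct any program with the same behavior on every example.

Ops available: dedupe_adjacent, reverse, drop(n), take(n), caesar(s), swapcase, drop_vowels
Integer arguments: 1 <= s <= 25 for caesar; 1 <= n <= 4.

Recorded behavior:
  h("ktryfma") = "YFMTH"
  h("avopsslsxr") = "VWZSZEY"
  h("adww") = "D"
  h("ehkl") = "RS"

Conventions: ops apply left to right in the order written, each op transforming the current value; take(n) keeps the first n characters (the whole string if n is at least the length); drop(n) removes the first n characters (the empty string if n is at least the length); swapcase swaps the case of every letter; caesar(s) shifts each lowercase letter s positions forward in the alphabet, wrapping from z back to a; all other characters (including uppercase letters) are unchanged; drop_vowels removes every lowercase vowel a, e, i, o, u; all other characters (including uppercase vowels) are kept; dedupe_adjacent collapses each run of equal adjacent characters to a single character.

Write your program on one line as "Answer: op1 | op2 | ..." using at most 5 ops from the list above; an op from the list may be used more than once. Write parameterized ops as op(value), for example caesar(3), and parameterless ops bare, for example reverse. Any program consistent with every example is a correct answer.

drop(2) | dedupe_adjacent | caesar(7) | swapcase

Check, running the answer program on each example:
  "ktryfma" -> "ryfma" -> "ryfma" -> "yfmth" -> "YFMTH"
  "avopsslsxr" -> "opsslsxr" -> "opslsxr" -> "vwzszey" -> "VWZSZEY"
  "adww" -> "ww" -> "w" -> "d" -> "D"
  "ehkl" -> "kl" -> "kl" -> "rs" -> "RS"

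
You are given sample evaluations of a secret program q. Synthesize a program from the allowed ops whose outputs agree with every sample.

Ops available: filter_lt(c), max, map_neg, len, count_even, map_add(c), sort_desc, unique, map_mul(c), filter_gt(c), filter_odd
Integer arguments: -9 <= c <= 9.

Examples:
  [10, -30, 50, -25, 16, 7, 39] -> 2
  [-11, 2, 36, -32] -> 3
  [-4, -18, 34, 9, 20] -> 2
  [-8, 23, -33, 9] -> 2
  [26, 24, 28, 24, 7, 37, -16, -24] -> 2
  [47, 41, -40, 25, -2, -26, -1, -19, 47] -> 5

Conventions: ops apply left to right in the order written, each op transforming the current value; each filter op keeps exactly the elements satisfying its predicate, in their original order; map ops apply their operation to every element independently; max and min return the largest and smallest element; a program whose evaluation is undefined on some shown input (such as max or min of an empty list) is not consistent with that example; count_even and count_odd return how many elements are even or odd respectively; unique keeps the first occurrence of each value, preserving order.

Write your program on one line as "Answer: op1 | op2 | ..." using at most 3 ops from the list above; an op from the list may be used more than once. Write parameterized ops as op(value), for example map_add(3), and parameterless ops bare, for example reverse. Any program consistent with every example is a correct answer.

filter_lt(3) | len

Check, running the answer program on each example:
  [10, -30, 50, -25, 16, 7, 39] -> [-30, -25] -> 2
  [-11, 2, 36, -32] -> [-11, 2, -32] -> 3
  [-4, -18, 34, 9, 20] -> [-4, -18] -> 2
  [-8, 23, -33, 9] -> [-8, -33] -> 2
  [26, 24, 28, 24, 7, 37, -16, -24] -> [-16, -24] -> 2
  [47, 41, -40, 25, -2, -26, -1, -19, 47] -> [-40, -2, -26, -1, -19] -> 5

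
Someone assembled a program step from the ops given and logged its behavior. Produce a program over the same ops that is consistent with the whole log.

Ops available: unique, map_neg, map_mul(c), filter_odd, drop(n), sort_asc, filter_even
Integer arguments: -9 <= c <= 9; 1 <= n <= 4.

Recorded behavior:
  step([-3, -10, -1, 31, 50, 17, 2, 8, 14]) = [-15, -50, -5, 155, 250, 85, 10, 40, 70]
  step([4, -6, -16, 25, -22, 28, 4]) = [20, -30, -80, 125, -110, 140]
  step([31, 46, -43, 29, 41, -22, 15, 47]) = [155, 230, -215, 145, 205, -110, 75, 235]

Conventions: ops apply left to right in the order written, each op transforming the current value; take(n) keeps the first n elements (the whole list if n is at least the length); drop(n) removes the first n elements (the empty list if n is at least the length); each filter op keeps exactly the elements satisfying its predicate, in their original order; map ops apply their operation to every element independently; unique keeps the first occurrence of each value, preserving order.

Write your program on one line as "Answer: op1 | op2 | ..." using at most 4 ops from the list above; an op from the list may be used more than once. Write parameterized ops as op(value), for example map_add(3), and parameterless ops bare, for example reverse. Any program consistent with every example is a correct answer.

map_mul(-5) | unique | map_neg

Check, running the answer program on each example:
  [-3, -10, -1, 31, 50, 17, 2, 8, 14] -> [15, 50, 5, -155, -250, -85, -10, -40, -70] -> [15, 50, 5, -155, -250, -85, -10, -40, -70] -> [-15, -50, -5, 155, 250, 85, 10, 40, 70]
  [4, -6, -16, 25, -22, 28, 4] -> [-20, 30, 80, -125, 110, -140, -20] -> [-20, 30, 80, -125, 110, -140] -> [20, -30, -80, 125, -110, 140]
  [31, 46, -43, 29, 41, -22, 15, 47] -> [-155, -230, 215, -145, -205, 110, -75, -235] -> [-155, -230, 215, -145, -205, 110, -75, -235] -> [155, 230, -215, 145, 205, -110, 75, 235]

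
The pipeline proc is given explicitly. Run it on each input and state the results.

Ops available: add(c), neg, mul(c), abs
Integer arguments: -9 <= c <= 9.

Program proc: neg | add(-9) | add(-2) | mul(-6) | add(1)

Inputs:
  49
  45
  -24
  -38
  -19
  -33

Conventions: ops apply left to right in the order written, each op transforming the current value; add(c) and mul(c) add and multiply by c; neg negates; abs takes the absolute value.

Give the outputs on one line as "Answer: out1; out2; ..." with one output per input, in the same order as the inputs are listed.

361; 337; -77; -161; -47; -131

Execution, op by op:
  49 -> -49 -> -58 -> -60 -> 360 -> 361
  45 -> -45 -> -54 -> -56 -> 336 -> 337
  -24 -> 24 -> 15 -> 13 -> -78 -> -77
  -38 -> 38 -> 29 -> 27 -> -162 -> -161
  -19 -> 19 -> 10 -> 8 -> -48 -> -47
  -33 -> 33 -> 24 -> 22 -> -132 -> -131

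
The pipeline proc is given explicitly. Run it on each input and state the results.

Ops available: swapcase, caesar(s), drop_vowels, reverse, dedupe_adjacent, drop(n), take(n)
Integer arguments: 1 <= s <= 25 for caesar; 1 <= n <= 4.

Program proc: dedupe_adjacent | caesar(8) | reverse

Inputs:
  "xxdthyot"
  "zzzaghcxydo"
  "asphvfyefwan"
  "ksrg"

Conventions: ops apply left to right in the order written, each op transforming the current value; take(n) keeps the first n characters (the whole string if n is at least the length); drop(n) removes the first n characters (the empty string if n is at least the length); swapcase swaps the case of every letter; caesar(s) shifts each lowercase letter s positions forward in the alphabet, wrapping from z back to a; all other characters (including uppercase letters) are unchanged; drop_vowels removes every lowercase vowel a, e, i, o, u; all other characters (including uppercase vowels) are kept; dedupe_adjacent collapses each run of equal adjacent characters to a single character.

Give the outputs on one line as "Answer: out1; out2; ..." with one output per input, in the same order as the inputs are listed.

"bwgpblf"; "wlgfkpoih"; "vienmgndpxai"; "ozas"

Execution, op by op:
  "xxdthyot" -> "xdthyot" -> "flbpgwb" -> "bwgpblf"
  "zzzaghcxydo" -> "zaghcxydo" -> "hiopkfglw" -> "wlgfkpoih"
  "asphvfyefwan" -> "asphvfyefwan" -> "iaxpdngmneiv" -> "vienmgndpxai"
  "ksrg" -> "ksrg" -> "sazo" -> "ozas"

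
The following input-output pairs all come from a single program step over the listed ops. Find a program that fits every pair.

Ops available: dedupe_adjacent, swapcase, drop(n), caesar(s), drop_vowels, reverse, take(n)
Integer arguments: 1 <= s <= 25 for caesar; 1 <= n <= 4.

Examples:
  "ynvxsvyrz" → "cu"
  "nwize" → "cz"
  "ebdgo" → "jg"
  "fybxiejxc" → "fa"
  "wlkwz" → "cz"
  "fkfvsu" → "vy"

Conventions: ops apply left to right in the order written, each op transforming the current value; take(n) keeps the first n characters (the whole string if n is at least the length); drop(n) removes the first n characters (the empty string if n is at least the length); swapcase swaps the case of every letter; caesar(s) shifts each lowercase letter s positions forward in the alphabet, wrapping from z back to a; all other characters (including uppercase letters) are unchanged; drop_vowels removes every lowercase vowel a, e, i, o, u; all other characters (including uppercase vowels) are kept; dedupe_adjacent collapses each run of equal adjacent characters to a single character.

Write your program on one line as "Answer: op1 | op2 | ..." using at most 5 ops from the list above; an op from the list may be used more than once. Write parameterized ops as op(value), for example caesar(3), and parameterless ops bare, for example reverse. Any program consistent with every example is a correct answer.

reverse | drop_vowels | caesar(20) | take(2) | caesar(9)

Check, running the answer program on each example:
  "ynvxsvyrz" -> "zryvsxvny" -> "zryvsxvny" -> "tlspmrphs" -> "tl" -> "cu"
  "nwize" -> "eziwn" -> "zwn" -> "tqh" -> "tq" -> "cz"
  "ebdgo" -> "ogdbe" -> "gdb" -> "axv" -> "ax" -> "jg"
  "fybxiejxc" -> "cxjeixbyf" -> "cxjxbyf" -> "wrdrvsz" -> "wr" -> "fa"
  "wlkwz" -> "zwklw" -> "zwklw" -> "tqefq" -> "tq" -> "cz"
  "fkfvsu" -> "usvfkf" -> "svfkf" -> "mpzez" -> "mp" -> "vy"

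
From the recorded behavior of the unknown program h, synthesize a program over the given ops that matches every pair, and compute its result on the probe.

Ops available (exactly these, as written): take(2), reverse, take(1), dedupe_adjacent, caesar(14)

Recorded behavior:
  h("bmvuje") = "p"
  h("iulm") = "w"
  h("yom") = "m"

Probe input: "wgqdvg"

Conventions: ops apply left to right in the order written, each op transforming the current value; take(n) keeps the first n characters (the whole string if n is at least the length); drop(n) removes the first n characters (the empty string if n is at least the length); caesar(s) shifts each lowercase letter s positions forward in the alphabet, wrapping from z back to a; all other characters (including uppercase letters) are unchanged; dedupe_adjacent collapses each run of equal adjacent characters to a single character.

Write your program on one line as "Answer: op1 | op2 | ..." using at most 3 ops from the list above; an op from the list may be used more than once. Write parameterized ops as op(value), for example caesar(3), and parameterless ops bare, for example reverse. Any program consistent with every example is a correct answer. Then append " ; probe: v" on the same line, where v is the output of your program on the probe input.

caesar(14) | take(1) ; probe: "k"

Check, running the answer program on each example:
  "bmvuje" -> "pajixs" -> "p"
  "iulm" -> "wiza" -> "w"
  "yom" -> "mca" -> "m"
  probe: "wgqdvg" -> "kuerju" -> "k"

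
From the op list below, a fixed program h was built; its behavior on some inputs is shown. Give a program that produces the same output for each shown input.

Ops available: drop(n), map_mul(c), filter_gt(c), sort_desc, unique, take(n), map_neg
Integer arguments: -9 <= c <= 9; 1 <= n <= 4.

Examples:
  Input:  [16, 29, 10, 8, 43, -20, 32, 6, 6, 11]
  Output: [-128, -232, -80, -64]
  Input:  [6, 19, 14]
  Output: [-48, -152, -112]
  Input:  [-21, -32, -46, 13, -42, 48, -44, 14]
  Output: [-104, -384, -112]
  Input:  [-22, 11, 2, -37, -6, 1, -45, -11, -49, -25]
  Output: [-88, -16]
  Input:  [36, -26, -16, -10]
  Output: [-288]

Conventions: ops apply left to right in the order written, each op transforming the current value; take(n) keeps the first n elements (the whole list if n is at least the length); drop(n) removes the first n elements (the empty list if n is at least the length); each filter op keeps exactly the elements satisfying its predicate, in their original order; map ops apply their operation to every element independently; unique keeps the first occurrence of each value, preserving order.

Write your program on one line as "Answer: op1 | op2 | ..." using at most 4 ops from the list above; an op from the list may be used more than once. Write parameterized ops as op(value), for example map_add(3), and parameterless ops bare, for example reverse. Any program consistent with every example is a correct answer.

filter_gt(1) | unique | map_mul(-8) | take(4)

Check, running the answer program on each example:
  [16, 29, 10, 8, 43, -20, 32, 6, 6, 11] -> [16, 29, 10, 8, 43, 32, 6, 6, 11] -> [16, 29, 10, 8, 43, 32, 6, 11] -> [-128, -232, -80, -64, -344, -256, -48, -88] -> [-128, -232, -80, -64]
  [6, 19, 14] -> [6, 19, 14] -> [6, 19, 14] -> [-48, -152, -112] -> [-48, -152, -112]
  [-21, -32, -46, 13, -42, 48, -44, 14] -> [13, 48, 14] -> [13, 48, 14] -> [-104, -384, -112] -> [-104, -384, -112]
  [-22, 11, 2, -37, -6, 1, -45, -11, -49, -25] -> [11, 2] -> [11, 2] -> [-88, -16] -> [-88, -16]
  [36, -26, -16, -10] -> [36] -> [36] -> [-288] -> [-288]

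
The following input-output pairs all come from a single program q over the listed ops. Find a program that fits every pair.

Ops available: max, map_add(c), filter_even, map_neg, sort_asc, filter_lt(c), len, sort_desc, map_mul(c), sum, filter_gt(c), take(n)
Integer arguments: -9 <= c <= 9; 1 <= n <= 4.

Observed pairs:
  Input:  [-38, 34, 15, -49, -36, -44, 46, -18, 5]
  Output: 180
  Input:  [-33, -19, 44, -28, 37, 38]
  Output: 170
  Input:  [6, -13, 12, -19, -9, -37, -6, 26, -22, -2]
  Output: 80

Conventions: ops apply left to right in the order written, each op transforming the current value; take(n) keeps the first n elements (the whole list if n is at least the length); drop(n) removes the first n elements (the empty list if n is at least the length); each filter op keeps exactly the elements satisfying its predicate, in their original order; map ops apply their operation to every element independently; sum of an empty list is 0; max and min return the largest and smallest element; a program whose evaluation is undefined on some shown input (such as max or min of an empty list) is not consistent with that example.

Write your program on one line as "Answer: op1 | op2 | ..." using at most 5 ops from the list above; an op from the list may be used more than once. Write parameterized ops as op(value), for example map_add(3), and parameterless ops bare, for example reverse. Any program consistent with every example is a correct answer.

map_add(-8) | map_add(-2) | map_mul(5) | filter_gt(-8) | max

Check, running the answer program on each example:
  [-38, 34, 15, -49, -36, -44, 46, -18, 5] -> [-46, 26, 7, -57, -44, -52, 38, -26, -3] -> [-48, 24, 5, -59, -46, -54, 36, -28, -5] -> [-240, 120, 25, -295, -230, -270, 180, -140, -25] -> [120, 25, 180] -> 180
  [-33, -19, 44, -28, 37, 38] -> [-41, -27, 36, -36, 29, 30] -> [-43, -29, 34, -38, 27, 28] -> [-215, -145, 170, -190, 135, 140] -> [170, 135, 140] -> 170
  [6, -13, 12, -19, -9, -37, -6, 26, -22, -2] -> [-2, -21, 4, -27, -17, -45, -14, 18, -30, -10] -> [-4, -23, 2, -29, -19, -47, -16, 16, -32, -12] -> [-20, -115, 10, -145, -95, -235, -80, 80, -160, -60] -> [10, 80] -> 80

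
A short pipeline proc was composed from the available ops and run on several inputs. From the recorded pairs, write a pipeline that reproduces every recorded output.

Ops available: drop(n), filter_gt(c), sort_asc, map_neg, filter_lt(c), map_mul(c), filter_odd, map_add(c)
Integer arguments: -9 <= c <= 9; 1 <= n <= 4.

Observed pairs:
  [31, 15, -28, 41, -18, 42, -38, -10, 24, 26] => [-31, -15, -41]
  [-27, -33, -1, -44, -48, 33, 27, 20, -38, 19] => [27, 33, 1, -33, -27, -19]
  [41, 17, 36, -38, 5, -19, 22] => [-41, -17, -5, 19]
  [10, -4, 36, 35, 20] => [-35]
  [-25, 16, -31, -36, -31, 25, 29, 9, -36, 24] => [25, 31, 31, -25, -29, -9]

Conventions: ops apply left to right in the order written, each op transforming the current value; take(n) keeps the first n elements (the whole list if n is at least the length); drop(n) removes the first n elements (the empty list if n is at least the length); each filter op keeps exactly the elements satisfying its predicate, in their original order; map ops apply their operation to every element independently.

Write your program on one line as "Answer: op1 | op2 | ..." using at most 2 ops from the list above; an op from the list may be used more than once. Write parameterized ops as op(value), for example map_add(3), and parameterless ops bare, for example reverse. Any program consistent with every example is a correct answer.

map_neg | filter_odd

Check, running the answer program on each example:
  [31, 15, -28, 41, -18, 42, -38, -10, 24, 26] -> [-31, -15, 28, -41, 18, -42, 38, 10, -24, -26] -> [-31, -15, -41]
  [-27, -33, -1, -44, -48, 33, 27, 20, -38, 19] -> [27, 33, 1, 44, 48, -33, -27, -20, 38, -19] -> [27, 33, 1, -33, -27, -19]
  [41, 17, 36, -38, 5, -19, 22] -> [-41, -17, -36, 38, -5, 19, -22] -> [-41, -17, -5, 19]
  [10, -4, 36, 35, 20] -> [-10, 4, -36, -35, -20] -> [-35]
  [-25, 16, -31, -36, -31, 25, 29, 9, -36, 24] -> [25, -16, 31, 36, 31, -25, -29, -9, 36, -24] -> [25, 31, 31, -25, -29, -9]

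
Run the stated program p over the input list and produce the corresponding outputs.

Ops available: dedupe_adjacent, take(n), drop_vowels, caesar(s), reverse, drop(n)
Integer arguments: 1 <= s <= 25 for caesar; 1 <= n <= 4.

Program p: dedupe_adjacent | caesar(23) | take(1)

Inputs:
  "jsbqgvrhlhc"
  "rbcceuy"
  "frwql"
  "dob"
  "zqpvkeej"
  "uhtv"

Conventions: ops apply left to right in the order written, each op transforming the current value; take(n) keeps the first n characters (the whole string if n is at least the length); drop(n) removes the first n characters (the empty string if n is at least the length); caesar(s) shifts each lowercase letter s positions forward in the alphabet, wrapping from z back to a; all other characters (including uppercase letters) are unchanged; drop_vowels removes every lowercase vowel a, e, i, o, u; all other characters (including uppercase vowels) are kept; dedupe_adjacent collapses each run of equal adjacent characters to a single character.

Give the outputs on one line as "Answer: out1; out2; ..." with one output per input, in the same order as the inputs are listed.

"g"; "o"; "c"; "a"; "w"; "r"

Execution, op by op:
  "jsbqgvrhlhc" -> "jsbqgvrhlhc" -> "gpyndsoeiez" -> "g"
  "rbcceuy" -> "rbceuy" -> "oyzbrv" -> "o"
  "frwql" -> "frwql" -> "cotni" -> "c"
  "dob" -> "dob" -> "aly" -> "a"
  "zqpvkeej" -> "zqpvkej" -> "wnmshbg" -> "w"
  "uhtv" -> "uhtv" -> "reqs" -> "r"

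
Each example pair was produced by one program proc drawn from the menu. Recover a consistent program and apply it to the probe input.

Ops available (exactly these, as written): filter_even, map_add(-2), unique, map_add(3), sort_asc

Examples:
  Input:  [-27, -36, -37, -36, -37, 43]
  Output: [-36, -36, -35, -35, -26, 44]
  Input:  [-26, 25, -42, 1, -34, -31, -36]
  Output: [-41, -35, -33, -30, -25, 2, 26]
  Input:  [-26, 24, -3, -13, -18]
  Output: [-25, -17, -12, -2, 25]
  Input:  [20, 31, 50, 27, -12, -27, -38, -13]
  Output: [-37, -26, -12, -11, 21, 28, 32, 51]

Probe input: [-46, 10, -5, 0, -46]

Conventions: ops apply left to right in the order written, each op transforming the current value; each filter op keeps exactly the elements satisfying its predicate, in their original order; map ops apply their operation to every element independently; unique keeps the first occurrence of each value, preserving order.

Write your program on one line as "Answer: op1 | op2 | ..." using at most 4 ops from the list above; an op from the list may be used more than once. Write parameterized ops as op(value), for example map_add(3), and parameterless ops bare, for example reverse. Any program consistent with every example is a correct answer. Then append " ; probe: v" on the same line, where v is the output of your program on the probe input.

map_add(-2) | map_add(3) | sort_asc ; probe: [-45, -45, -4, 1, 11]

Check, running the answer program on each example:
  [-27, -36, -37, -36, -37, 43] -> [-29, -38, -39, -38, -39, 41] -> [-26, -35, -36, -35, -36, 44] -> [-36, -36, -35, -35, -26, 44]
  [-26, 25, -42, 1, -34, -31, -36] -> [-28, 23, -44, -1, -36, -33, -38] -> [-25, 26, -41, 2, -33, -30, -35] -> [-41, -35, -33, -30, -25, 2, 26]
  [-26, 24, -3, -13, -18] -> [-28, 22, -5, -15, -20] -> [-25, 25, -2, -12, -17] -> [-25, -17, -12, -2, 25]
  [20, 31, 50, 27, -12, -27, -38, -13] -> [18, 29, 48, 25, -14, -29, -40, -15] -> [21, 32, 51, 28, -11, -26, -37, -12] -> [-37, -26, -12, -11, 21, 28, 32, 51]
  probe: [-46, 10, -5, 0, -46] -> [-48, 8, -7, -2, -48] -> [-45, 11, -4, 1, -45] -> [-45, -45, -4, 1, 11]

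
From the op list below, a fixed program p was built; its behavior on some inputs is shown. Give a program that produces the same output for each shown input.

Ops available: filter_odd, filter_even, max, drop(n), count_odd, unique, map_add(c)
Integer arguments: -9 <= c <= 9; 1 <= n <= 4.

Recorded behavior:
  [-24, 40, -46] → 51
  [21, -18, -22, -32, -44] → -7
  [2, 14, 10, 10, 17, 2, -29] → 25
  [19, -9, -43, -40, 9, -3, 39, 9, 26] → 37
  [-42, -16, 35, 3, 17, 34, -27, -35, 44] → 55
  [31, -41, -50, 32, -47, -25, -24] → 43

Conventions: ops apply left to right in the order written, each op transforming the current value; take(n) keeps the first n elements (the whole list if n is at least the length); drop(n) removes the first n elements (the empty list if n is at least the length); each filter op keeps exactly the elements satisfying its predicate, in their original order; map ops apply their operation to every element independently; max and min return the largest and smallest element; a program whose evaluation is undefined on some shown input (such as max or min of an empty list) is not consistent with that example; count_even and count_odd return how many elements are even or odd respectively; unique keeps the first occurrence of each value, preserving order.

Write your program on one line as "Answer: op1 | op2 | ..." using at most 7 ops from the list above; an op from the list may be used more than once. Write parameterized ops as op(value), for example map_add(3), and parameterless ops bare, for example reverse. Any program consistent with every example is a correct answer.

unique | map_add(6) | filter_even | map_add(3) | map_add(2) | max

Check, running the answer program on each example:
  [-24, 40, -46] -> [-24, 40, -46] -> [-18, 46, -40] -> [-18, 46, -40] -> [-15, 49, -37] -> [-13, 51, -35] -> 51
  [21, -18, -22, -32, -44] -> [21, -18, -22, -32, -44] -> [27, -12, -16, -26, -38] -> [-12, -16, -26, -38] -> [-9, -13, -23, -35] -> [-7, -11, -21, -33] -> -7
  [2, 14, 10, 10, 17, 2, -29] -> [2, 14, 10, 17, -29] -> [8, 20, 16, 23, -23] -> [8, 20, 16] -> [11, 23, 19] -> [13, 25, 21] -> 25
  [19, -9, -43, -40, 9, -3, 39, 9, 26] -> [19, -9, -43, -40, 9, -3, 39, 26] -> [25, -3, -37, -34, 15, 3, 45, 32] -> [-34, 32] -> [-31, 35] -> [-29, 37] -> 37
  [-42, -16, 35, 3, 17, 34, -27, -35, 44] -> [-42, -16, 35, 3, 17, 34, -27, -35, 44] -> [-36, -10, 41, 9, 23, 40, -21, -29, 50] -> [-36, -10, 40, 50] -> [-33, -7, 43, 53] -> [-31, -5, 45, 55] -> 55
  [31, -41, -50, 32, -47, -25, -24] -> [31, -41, -50, 32, -47, -25, -24] -> [37, -35, -44, 38, -41, -19, -18] -> [-44, 38, -18] -> [-41, 41, -15] -> [-39, 43, -13] -> 43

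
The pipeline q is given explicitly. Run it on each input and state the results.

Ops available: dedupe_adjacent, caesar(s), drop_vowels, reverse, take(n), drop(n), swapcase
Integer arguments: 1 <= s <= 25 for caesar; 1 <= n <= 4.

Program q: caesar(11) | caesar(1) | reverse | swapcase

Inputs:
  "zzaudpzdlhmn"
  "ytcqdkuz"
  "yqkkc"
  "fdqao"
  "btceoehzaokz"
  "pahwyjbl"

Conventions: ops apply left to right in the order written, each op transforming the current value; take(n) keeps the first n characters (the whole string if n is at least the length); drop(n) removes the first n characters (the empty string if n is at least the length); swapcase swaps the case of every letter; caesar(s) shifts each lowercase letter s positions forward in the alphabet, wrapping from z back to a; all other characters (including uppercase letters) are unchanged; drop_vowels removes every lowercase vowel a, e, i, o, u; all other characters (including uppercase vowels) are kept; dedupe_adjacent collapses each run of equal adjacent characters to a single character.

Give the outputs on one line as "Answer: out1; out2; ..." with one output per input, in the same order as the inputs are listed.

"ZYTXPLBPGMLL"; "LGWPCOFK"; "OWWCK"; "AMCPR"; "LWAMLTQAQOFN"; "XNVKITMB"

Execution, op by op:
  "zzaudpzdlhmn" -> "kklfoakowsxy" -> "llmgpblpxtyz" -> "zytxplbpgmll" -> "ZYTXPLBPGMLL"
  "ytcqdkuz" -> "jenbovfk" -> "kfocpwgl" -> "lgwpcofk" -> "LGWPCOFK"
  "yqkkc" -> "jbvvn" -> "kcwwo" -> "owwck" -> "OWWCK"
  "fdqao" -> "qoblz" -> "rpcma" -> "amcpr" -> "AMCPR"
  "btceoehzaokz" -> "menpzpsklzvk" -> "nfoqaqtlmawl" -> "lwamltqaqofn" -> "LWAMLTQAQOFN"
  "pahwyjbl" -> "alshjumw" -> "bmtikvnx" -> "xnvkitmb" -> "XNVKITMB"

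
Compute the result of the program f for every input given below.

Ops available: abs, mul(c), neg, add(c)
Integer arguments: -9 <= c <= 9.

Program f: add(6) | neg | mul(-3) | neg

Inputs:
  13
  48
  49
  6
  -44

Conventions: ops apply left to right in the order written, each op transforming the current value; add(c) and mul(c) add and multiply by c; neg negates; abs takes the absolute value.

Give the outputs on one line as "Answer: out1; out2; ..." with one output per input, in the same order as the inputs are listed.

Execution, op by op:
  13 -> 19 -> -19 -> 57 -> -57
  48 -> 54 -> -54 -> 162 -> -162
  49 -> 55 -> -55 -> 165 -> -165
  6 -> 12 -> -12 -> 36 -> -36
  -44 -> -38 -> 38 -> -114 -> 114

-57; -162; -165; -36; 114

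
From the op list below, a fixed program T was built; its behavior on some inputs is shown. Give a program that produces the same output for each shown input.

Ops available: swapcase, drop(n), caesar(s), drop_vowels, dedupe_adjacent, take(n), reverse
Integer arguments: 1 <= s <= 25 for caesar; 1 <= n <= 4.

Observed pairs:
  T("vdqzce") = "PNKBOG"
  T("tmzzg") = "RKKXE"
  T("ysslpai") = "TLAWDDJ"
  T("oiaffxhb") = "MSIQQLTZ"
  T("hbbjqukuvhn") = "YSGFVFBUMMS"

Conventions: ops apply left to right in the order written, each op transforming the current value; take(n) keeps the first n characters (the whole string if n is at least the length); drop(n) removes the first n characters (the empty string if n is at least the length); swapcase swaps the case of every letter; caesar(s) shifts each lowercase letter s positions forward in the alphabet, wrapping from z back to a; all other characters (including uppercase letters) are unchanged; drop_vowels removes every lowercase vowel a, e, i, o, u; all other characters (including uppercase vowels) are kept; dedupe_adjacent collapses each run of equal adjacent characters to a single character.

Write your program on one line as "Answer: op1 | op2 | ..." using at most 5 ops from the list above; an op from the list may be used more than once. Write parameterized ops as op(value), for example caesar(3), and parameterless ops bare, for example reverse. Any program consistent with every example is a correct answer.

caesar(19) | reverse | caesar(18) | swapcase

Check, running the answer program on each example:
  "vdqzce" -> "owjsvx" -> "xvsjwo" -> "pnkbog" -> "PNKBOG"
  "tmzzg" -> "mfssz" -> "zssfm" -> "rkkxe" -> "RKKXE"
  "ysslpai" -> "rlleitb" -> "btiellr" -> "tlawddj" -> "TLAWDDJ"
  "oiaffxhb" -> "hbtyyqau" -> "uaqyytbh" -> "msiqqltz" -> "MSIQQLTZ"
  "hbbjqukuvhn" -> "auucjndnoag" -> "gaondnjcuua" -> "ysgfvfbumms" -> "YSGFVFBUMMS"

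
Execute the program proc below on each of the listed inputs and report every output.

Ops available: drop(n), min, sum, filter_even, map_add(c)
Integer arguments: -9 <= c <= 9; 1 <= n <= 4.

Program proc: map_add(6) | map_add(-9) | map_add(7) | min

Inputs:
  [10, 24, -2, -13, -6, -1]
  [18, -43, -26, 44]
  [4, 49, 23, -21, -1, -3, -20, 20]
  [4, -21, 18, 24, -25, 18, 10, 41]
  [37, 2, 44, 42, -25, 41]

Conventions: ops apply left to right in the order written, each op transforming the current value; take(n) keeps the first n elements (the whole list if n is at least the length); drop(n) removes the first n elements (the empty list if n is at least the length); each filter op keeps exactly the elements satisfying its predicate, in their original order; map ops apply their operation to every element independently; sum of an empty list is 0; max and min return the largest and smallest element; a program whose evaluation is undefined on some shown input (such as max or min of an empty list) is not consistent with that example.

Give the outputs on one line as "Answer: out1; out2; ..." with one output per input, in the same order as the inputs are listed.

Execution, op by op:
  [10, 24, -2, -13, -6, -1] -> [16, 30, 4, -7, 0, 5] -> [7, 21, -5, -16, -9, -4] -> [14, 28, 2, -9, -2, 3] -> -9
  [18, -43, -26, 44] -> [24, -37, -20, 50] -> [15, -46, -29, 41] -> [22, -39, -22, 48] -> -39
  [4, 49, 23, -21, -1, -3, -20, 20] -> [10, 55, 29, -15, 5, 3, -14, 26] -> [1, 46, 20, -24, -4, -6, -23, 17] -> [8, 53, 27, -17, 3, 1, -16, 24] -> -17
  [4, -21, 18, 24, -25, 18, 10, 41] -> [10, -15, 24, 30, -19, 24, 16, 47] -> [1, -24, 15, 21, -28, 15, 7, 38] -> [8, -17, 22, 28, -21, 22, 14, 45] -> -21
  [37, 2, 44, 42, -25, 41] -> [43, 8, 50, 48, -19, 47] -> [34, -1, 41, 39, -28, 38] -> [41, 6, 48, 46, -21, 45] -> -21

-9; -39; -17; -21; -21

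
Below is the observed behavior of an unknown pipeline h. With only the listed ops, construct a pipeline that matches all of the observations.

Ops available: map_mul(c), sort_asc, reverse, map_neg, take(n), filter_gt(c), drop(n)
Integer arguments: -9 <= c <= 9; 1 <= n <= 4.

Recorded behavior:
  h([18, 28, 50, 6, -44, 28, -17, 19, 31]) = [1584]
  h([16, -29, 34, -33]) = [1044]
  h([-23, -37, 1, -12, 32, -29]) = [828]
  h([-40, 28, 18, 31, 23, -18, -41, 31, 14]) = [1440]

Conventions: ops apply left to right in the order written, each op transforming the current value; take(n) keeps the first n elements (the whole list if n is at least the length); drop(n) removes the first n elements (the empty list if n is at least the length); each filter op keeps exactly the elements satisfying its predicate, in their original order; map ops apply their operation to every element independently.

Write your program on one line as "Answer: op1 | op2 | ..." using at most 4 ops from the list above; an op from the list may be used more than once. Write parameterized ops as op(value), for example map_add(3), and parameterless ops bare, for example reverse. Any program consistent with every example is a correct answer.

map_mul(-6) | map_mul(6) | filter_gt(-8) | take(1)

Check, running the answer program on each example:
  [18, 28, 50, 6, -44, 28, -17, 19, 31] -> [-108, -168, -300, -36, 264, -168, 102, -114, -186] -> [-648, -1008, -1800, -216, 1584, -1008, 612, -684, -1116] -> [1584, 612] -> [1584]
  [16, -29, 34, -33] -> [-96, 174, -204, 198] -> [-576, 1044, -1224, 1188] -> [1044, 1188] -> [1044]
  [-23, -37, 1, -12, 32, -29] -> [138, 222, -6, 72, -192, 174] -> [828, 1332, -36, 432, -1152, 1044] -> [828, 1332, 432, 1044] -> [828]
  [-40, 28, 18, 31, 23, -18, -41, 31, 14] -> [240, -168, -108, -186, -138, 108, 246, -186, -84] -> [1440, -1008, -648, -1116, -828, 648, 1476, -1116, -504] -> [1440, 648, 1476] -> [1440]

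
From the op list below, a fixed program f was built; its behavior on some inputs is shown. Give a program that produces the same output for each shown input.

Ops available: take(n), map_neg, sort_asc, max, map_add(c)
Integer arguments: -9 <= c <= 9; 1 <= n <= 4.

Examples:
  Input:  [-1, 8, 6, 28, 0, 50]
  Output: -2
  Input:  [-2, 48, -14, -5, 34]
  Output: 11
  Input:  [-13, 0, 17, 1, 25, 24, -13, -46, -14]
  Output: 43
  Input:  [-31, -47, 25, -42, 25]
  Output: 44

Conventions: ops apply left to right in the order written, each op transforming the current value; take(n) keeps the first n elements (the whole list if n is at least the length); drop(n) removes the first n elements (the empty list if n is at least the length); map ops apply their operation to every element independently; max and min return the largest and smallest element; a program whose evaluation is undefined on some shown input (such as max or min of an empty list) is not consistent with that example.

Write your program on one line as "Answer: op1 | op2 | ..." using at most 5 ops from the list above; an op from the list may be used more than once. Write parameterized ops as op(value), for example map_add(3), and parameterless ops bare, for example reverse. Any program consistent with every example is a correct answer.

sort_asc | map_add(3) | map_neg | sort_asc | max

Check, running the answer program on each example:
  [-1, 8, 6, 28, 0, 50] -> [-1, 0, 6, 8, 28, 50] -> [2, 3, 9, 11, 31, 53] -> [-2, -3, -9, -11, -31, -53] -> [-53, -31, -11, -9, -3, -2] -> -2
  [-2, 48, -14, -5, 34] -> [-14, -5, -2, 34, 48] -> [-11, -2, 1, 37, 51] -> [11, 2, -1, -37, -51] -> [-51, -37, -1, 2, 11] -> 11
  [-13, 0, 17, 1, 25, 24, -13, -46, -14] -> [-46, -14, -13, -13, 0, 1, 17, 24, 25] -> [-43, -11, -10, -10, 3, 4, 20, 27, 28] -> [43, 11, 10, 10, -3, -4, -20, -27, -28] -> [-28, -27, -20, -4, -3, 10, 10, 11, 43] -> 43
  [-31, -47, 25, -42, 25] -> [-47, -42, -31, 25, 25] -> [-44, -39, -28, 28, 28] -> [44, 39, 28, -28, -28] -> [-28, -28, 28, 39, 44] -> 44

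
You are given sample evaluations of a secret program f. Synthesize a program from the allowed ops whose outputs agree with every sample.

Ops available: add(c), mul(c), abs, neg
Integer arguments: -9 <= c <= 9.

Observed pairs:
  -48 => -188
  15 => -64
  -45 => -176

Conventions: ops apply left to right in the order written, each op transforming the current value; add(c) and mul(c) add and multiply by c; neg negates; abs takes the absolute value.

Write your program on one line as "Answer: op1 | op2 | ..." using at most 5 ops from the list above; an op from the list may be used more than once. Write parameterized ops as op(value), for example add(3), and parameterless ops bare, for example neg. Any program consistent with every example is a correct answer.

neg | add(-1) | abs | mul(-4)

Check, running the answer program on each example:
  -48 -> 48 -> 47 -> 47 -> -188
  15 -> -15 -> -16 -> 16 -> -64
  -45 -> 45 -> 44 -> 44 -> -176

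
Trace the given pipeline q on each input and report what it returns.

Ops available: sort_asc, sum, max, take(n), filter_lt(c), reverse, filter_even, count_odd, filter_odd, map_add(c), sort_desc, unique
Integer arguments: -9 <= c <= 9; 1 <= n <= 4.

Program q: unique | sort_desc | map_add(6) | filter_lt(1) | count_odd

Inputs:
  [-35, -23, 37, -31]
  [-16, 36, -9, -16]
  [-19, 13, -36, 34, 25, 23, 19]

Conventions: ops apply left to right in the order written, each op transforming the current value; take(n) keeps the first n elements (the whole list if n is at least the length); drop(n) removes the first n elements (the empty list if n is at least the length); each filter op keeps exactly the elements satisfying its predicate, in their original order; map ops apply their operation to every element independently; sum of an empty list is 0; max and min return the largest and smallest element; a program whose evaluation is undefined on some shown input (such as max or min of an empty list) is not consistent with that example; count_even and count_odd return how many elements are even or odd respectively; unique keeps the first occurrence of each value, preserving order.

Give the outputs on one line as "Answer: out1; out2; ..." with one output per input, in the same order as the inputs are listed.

3; 1; 1

Execution, op by op:
  [-35, -23, 37, -31] -> [-35, -23, 37, -31] -> [37, -23, -31, -35] -> [43, -17, -25, -29] -> [-17, -25, -29] -> 3
  [-16, 36, -9, -16] -> [-16, 36, -9] -> [36, -9, -16] -> [42, -3, -10] -> [-3, -10] -> 1
  [-19, 13, -36, 34, 25, 23, 19] -> [-19, 13, -36, 34, 25, 23, 19] -> [34, 25, 23, 19, 13, -19, -36] -> [40, 31, 29, 25, 19, -13, -30] -> [-13, -30] -> 1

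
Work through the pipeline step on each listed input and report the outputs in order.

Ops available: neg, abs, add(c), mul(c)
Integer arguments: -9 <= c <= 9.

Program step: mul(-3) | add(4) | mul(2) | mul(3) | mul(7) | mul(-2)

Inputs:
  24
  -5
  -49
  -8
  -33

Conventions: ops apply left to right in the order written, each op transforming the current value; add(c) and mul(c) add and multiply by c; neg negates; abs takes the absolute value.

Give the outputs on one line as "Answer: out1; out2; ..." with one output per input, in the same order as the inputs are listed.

5712; -1596; -12684; -2352; -8652

Execution, op by op:
  24 -> -72 -> -68 -> -136 -> -408 -> -2856 -> 5712
  -5 -> 15 -> 19 -> 38 -> 114 -> 798 -> -1596
  -49 -> 147 -> 151 -> 302 -> 906 -> 6342 -> -12684
  -8 -> 24 -> 28 -> 56 -> 168 -> 1176 -> -2352
  -33 -> 99 -> 103 -> 206 -> 618 -> 4326 -> -8652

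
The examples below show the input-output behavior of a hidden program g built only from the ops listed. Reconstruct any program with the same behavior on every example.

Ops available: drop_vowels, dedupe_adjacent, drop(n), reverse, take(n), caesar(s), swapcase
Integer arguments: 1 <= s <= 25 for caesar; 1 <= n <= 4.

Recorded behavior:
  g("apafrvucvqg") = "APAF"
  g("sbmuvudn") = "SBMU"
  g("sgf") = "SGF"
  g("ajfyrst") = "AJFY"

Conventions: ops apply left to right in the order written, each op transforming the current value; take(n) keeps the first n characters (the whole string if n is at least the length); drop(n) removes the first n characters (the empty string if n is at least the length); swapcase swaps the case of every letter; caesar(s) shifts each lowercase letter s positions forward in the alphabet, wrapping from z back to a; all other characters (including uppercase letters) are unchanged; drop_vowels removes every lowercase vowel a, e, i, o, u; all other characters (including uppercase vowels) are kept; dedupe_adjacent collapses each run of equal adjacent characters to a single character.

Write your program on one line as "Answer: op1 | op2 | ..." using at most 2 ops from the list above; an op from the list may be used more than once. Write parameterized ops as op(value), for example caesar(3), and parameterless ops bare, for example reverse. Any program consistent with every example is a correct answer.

take(4) | swapcase

Check, running the answer program on each example:
  "apafrvucvqg" -> "apaf" -> "APAF"
  "sbmuvudn" -> "sbmu" -> "SBMU"
  "sgf" -> "sgf" -> "SGF"
  "ajfyrst" -> "ajfy" -> "AJFY"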